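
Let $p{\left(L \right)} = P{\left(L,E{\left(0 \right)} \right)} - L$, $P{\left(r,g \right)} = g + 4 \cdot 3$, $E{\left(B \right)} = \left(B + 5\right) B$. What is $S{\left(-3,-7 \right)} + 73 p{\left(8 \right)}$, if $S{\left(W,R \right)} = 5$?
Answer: $297$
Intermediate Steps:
$E{\left(B \right)} = B \left(5 + B\right)$ ($E{\left(B \right)} = \left(5 + B\right) B = B \left(5 + B\right)$)
$P{\left(r,g \right)} = 12 + g$ ($P{\left(r,g \right)} = g + 12 = 12 + g$)
$p{\left(L \right)} = 12 - L$ ($p{\left(L \right)} = \left(12 + 0 \left(5 + 0\right)\right) - L = \left(12 + 0 \cdot 5\right) - L = \left(12 + 0\right) - L = 12 - L$)
$S{\left(-3,-7 \right)} + 73 p{\left(8 \right)} = 5 + 73 \left(12 - 8\right) = 5 + 73 \cdot 4 = 5 + 292 = 297$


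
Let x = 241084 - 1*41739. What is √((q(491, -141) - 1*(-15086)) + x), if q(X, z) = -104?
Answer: √214327 ≈ 462.95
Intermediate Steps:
x = 199345 (x = 241084 - 41739 = 199345)
√((q(491, -141) - 1*(-15086)) + x) = √((-104 - 1*(-15086)) + 199345) = √((-104 + 15086) + 199345) = √(14982 + 199345) = √214327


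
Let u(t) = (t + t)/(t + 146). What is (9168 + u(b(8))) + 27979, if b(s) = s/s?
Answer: 5460611/147 ≈ 37147.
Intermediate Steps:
b(s) = 1
u(t) = 2*t/(146 + t) (u(t) = (2*t)/(146 + t) = 2*t/(146 + t))
(9168 + u(b(8))) + 27979 = (9168 + 2*1/(146 + 1)) + 27979 = (9168 + 2*1/147) + 27979 = (9168 + 2*1*(1/147)) + 27979 = (9168 + 2/147) + 27979 = 1347698/147 + 27979 = 5460611/147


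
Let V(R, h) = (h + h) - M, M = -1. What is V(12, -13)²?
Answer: 625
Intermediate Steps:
V(R, h) = 1 + 2*h (V(R, h) = (h + h) - 1*(-1) = 2*h + 1 = 1 + 2*h)
V(12, -13)² = (1 + 2*(-13))² = (1 - 26)² = (-25)² = 625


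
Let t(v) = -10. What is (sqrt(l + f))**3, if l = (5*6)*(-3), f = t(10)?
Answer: -1000*I ≈ -1000.0*I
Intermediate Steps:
f = -10
l = -90 (l = 30*(-3) = -90)
(sqrt(l + f))**3 = (sqrt(-90 - 10))**3 = (sqrt(-100))**3 = (10*I)**3 = -1000*I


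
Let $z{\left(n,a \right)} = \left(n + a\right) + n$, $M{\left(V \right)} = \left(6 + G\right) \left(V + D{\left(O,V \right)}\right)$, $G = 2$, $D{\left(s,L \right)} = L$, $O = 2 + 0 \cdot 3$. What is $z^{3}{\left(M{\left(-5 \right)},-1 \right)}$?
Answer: $-4173281$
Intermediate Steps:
$O = 2$ ($O = 2 + 0 = 2$)
$M{\left(V \right)} = 16 V$ ($M{\left(V \right)} = \left(6 + 2\right) \left(V + V\right) = 8 \cdot 2 V = 16 V$)
$z{\left(n,a \right)} = a + 2 n$ ($z{\left(n,a \right)} = \left(a + n\right) + n = a + 2 n$)
$z^{3}{\left(M{\left(-5 \right)},-1 \right)} = \left(-1 + 2 \cdot 16 \left(-5\right)\right)^{3} = \left(-1 + 2 \left(-80\right)\right)^{3} = \left(-1 - 160\right)^{3} = \left(-161\right)^{3} = -4173281$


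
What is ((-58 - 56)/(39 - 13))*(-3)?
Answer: 171/13 ≈ 13.154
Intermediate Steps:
((-58 - 56)/(39 - 13))*(-3) = -114/26*(-3) = -114*1/26*(-3) = -57/13*(-3) = 171/13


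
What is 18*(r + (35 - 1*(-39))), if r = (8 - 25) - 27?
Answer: 540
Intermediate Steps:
r = -44 (r = -17 - 27 = -44)
18*(r + (35 - 1*(-39))) = 18*(-44 + (35 - 1*(-39))) = 18*(-44 + (35 + 39)) = 18*(-44 + 74) = 18*30 = 540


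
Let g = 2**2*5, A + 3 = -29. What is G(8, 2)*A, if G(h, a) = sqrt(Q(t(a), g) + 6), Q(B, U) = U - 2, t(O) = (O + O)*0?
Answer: -64*sqrt(6) ≈ -156.77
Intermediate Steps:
t(O) = 0 (t(O) = (2*O)*0 = 0)
A = -32 (A = -3 - 29 = -32)
g = 20 (g = 4*5 = 20)
Q(B, U) = -2 + U
G(h, a) = 2*sqrt(6) (G(h, a) = sqrt((-2 + 20) + 6) = sqrt(18 + 6) = sqrt(24) = 2*sqrt(6))
G(8, 2)*A = (2*sqrt(6))*(-32) = -64*sqrt(6)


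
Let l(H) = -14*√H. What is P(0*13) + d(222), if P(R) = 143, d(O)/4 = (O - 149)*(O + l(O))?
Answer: 64967 - 4088*√222 ≈ 4057.2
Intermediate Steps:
d(O) = 4*(-149 + O)*(O - 14*√O) (d(O) = 4*((O - 149)*(O - 14*√O)) = 4*((-149 + O)*(O - 14*√O)) = 4*(-149 + O)*(O - 14*√O))
P(0*13) + d(222) = 143 + (-596*222 - 12432*√222 + 4*222² + 8344*√222) = 143 + (-132312 - 12432*√222 + 4*49284 + 8344*√222) = 143 + (-132312 - 12432*√222 + 197136 + 8344*√222) = 143 + (64824 - 4088*√222) = 64967 - 4088*√222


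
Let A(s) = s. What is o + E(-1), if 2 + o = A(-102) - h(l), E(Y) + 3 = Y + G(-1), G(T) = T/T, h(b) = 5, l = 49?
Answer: -112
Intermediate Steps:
G(T) = 1
E(Y) = -2 + Y (E(Y) = -3 + (Y + 1) = -3 + (1 + Y) = -2 + Y)
o = -109 (o = -2 + (-102 - 1*5) = -2 + (-102 - 5) = -2 - 107 = -109)
o + E(-1) = -109 + (-2 - 1) = -109 - 3 = -112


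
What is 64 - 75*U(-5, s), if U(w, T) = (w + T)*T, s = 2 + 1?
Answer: 514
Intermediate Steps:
s = 3
U(w, T) = T*(T + w) (U(w, T) = (T + w)*T = T*(T + w))
64 - 75*U(-5, s) = 64 - 225*(3 - 5) = 64 - 225*(-2) = 64 - 75*(-6) = 64 + 450 = 514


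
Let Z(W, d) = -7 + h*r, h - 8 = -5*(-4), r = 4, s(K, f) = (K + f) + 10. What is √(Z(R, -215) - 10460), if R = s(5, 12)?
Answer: I*√10355 ≈ 101.76*I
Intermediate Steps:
s(K, f) = 10 + K + f
h = 28 (h = 8 - 5*(-4) = 8 + 20 = 28)
R = 27 (R = 10 + 5 + 12 = 27)
Z(W, d) = 105 (Z(W, d) = -7 + 28*4 = -7 + 112 = 105)
√(Z(R, -215) - 10460) = √(105 - 10460) = √(-10355) = I*√10355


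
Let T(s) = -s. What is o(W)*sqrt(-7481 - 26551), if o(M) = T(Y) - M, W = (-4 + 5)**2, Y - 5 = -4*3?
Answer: 24*I*sqrt(2127) ≈ 1106.9*I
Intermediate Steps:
Y = -7 (Y = 5 - 4*3 = 5 - 12 = -7)
W = 1 (W = 1**2 = 1)
o(M) = 7 - M (o(M) = -1*(-7) - M = 7 - M)
o(W)*sqrt(-7481 - 26551) = (7 - 1*1)*sqrt(-7481 - 26551) = (7 - 1)*sqrt(-34032) = 6*(4*I*sqrt(2127)) = 24*I*sqrt(2127)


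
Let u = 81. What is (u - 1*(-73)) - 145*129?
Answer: -18551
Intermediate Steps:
(u - 1*(-73)) - 145*129 = (81 - 1*(-73)) - 145*129 = (81 + 73) - 18705 = 154 - 18705 = -18551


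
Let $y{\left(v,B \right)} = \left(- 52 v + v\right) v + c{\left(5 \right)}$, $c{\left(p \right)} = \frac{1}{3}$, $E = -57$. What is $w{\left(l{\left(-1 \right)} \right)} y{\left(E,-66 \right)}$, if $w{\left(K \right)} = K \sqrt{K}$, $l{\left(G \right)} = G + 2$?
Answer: $- \frac{497096}{3} \approx -1.657 \cdot 10^{5}$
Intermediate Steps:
$l{\left(G \right)} = 2 + G$
$c{\left(p \right)} = \frac{1}{3}$
$w{\left(K \right)} = K^{\frac{3}{2}}$
$y{\left(v,B \right)} = \frac{1}{3} - 51 v^{2}$ ($y{\left(v,B \right)} = \left(- 52 v + v\right) v + \frac{1}{3} = - 51 v v + \frac{1}{3} = - 51 v^{2} + \frac{1}{3} = \frac{1}{3} - 51 v^{2}$)
$w{\left(l{\left(-1 \right)} \right)} y{\left(E,-66 \right)} = \left(2 - 1\right)^{\frac{3}{2}} \left(\frac{1}{3} - 51 \left(-57\right)^{2}\right) = 1^{\frac{3}{2}} \left(\frac{1}{3} - 165699\right) = 1 \left(\frac{1}{3} - 165699\right) = 1 \left(- \frac{497096}{3}\right) = - \frac{497096}{3}$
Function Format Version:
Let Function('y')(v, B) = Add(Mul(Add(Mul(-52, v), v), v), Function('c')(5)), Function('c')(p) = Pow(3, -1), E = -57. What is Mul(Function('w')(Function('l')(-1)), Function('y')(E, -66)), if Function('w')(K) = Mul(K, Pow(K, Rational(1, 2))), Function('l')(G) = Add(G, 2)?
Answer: Rational(-497096, 3) ≈ -1.6570e+5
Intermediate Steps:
Function('l')(G) = Add(2, G)
Function('c')(p) = Rational(1, 3)
Function('w')(K) = Pow(K, Rational(3, 2))
Function('y')(v, B) = Add(Rational(1, 3), Mul(-51, Pow(v, 2))) (Function('y')(v, B) = Add(Mul(Add(Mul(-52, v), v), v), Rational(1, 3)) = Add(Mul(Mul(-51, v), v), Rational(1, 3)) = Add(Mul(-51, Pow(v, 2)), Rational(1, 3)) = Add(Rational(1, 3), Mul(-51, Pow(v, 2))))
Mul(Function('w')(Function('l')(-1)), Function('y')(E, -66)) = Mul(Pow(Add(2, -1), Rational(3, 2)), Add(Rational(1, 3), Mul(-51, Pow(-57, 2)))) = Mul(Pow(1, Rational(3, 2)), Add(Rational(1, 3), Mul(-51, 3249))) = Mul(1, Add(Rational(1, 3), -165699)) = Mul(1, Rational(-497096, 3)) = Rational(-497096, 3)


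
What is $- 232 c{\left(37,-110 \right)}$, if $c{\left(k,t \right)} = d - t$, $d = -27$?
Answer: $-19256$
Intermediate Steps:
$c{\left(k,t \right)} = -27 - t$
$- 232 c{\left(37,-110 \right)} = - 232 \left(-27 - -110\right) = - 232 \left(-27 + 110\right) = \left(-232\right) 83 = -19256$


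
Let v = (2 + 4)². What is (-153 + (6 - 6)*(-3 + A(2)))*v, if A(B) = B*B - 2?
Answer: -5508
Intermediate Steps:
A(B) = -2 + B² (A(B) = B² - 2 = -2 + B²)
v = 36 (v = 6² = 36)
(-153 + (6 - 6)*(-3 + A(2)))*v = (-153 + (6 - 6)*(-3 + (-2 + 2²)))*36 = (-153 + 0*(-3 + (-2 + 4)))*36 = (-153 + 0*(-3 + 2))*36 = (-153 + 0*(-1))*36 = (-153 + 0)*36 = -153*36 = -5508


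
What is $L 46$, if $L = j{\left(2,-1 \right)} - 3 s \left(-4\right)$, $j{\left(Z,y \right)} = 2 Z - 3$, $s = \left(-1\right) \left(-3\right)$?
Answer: $1656$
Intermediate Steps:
$s = 3$
$j{\left(Z,y \right)} = -3 + 2 Z$
$L = 36$ ($L = \left(-3 + 2 \cdot 2\right) \left(-3\right) 3 \left(-4\right) = \left(-3 + 4\right) \left(\left(-9\right) \left(-4\right)\right) = 1 \cdot 36 = 36$)
$L 46 = 36 \cdot 46 = 1656$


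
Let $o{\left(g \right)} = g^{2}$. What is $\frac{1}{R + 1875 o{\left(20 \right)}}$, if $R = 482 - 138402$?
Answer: $\frac{1}{612080} \approx 1.6338 \cdot 10^{-6}$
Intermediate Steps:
$R = -137920$ ($R = 482 - 138402 = -137920$)
$\frac{1}{R + 1875 o{\left(20 \right)}} = \frac{1}{-137920 + 1875 \cdot 20^{2}} = \frac{1}{-137920 + 1875 \cdot 400} = \frac{1}{-137920 + 750000} = \frac{1}{612080}$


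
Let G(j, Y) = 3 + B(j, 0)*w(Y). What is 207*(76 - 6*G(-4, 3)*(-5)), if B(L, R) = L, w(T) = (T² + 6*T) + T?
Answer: -710838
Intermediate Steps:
w(T) = T² + 7*T
G(j, Y) = 3 + Y*j*(7 + Y) (G(j, Y) = 3 + j*(Y*(7 + Y)) = 3 + Y*j*(7 + Y))
207*(76 - 6*G(-4, 3)*(-5)) = 207*(76 - 6*(3 + 3*(-4)*(7 + 3))*(-5)) = 207*(76 - 6*(3 + 3*(-4)*10)*(-5)) = 207*(76 - 6*(3 - 120)*(-5)) = 207*(76 - 6*(-117)*(-5)) = 207*(76 + 702*(-5)) = 207*(76 - 3510) = 207*(-3434) = -710838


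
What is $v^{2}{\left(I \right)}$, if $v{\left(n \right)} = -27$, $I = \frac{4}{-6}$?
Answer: $729$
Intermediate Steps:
$I = - \frac{2}{3}$ ($I = 4 \left(- \frac{1}{6}\right) = - \frac{2}{3} \approx -0.66667$)
$v^{2}{\left(I \right)} = \left(-27\right)^{2} = 729$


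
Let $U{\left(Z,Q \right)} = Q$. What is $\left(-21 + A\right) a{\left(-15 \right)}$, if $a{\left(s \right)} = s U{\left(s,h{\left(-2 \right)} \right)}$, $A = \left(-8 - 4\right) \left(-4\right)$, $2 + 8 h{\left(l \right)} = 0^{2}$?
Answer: $\frac{405}{4} \approx 101.25$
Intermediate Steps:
$h{\left(l \right)} = - \frac{1}{4}$ ($h{\left(l \right)} = - \frac{1}{4} + \frac{0^{2}}{8} = - \frac{1}{4} + \frac{1}{8} \cdot 0 = - \frac{1}{4} + 0 = - \frac{1}{4}$)
$A = 48$ ($A = \left(-12\right) \left(-4\right) = 48$)
$a{\left(s \right)} = - \frac{s}{4}$ ($a{\left(s \right)} = s \left(- \frac{1}{4}\right) = - \frac{s}{4}$)
$\left(-21 + A\right) a{\left(-15 \right)} = \left(-21 + 48\right) \left(\left(- \frac{1}{4}\right) \left(-15\right)\right) = 27 \cdot \frac{15}{4} = \frac{405}{4}$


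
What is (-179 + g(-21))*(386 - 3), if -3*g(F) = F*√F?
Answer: -68557 + 2681*I*√21 ≈ -68557.0 + 12286.0*I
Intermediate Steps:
g(F) = -F^(3/2)/3 (g(F) = -F*√F/3 = -F^(3/2)/3)
(-179 + g(-21))*(386 - 3) = (-179 - (-7)*I*√21)*(386 - 3) = (-179 - (-7)*I*√21)*383 = (-179 + 7*I*√21)*383 = -68557 + 2681*I*√21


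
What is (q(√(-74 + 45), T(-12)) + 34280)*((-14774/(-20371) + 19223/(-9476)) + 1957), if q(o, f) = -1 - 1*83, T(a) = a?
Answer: 31334082649229/468533 ≈ 6.6877e+7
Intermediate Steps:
q(o, f) = -84 (q(o, f) = -1 - 83 = -84)
(q(√(-74 + 45), T(-12)) + 34280)*((-14774/(-20371) + 19223/(-9476)) + 1957) = (-84 + 34280)*((-14774/(-20371) + 19223/(-9476)) + 1957) = 34196*((-14774*(-1/20371) + 19223*(-1/9476)) + 1957) = 34196*((14774/20371 - 19223/9476) + 1957) = 34196*(-251593309/193035596 + 1957) = 34196*(377519068063/193035596) = 31334082649229/468533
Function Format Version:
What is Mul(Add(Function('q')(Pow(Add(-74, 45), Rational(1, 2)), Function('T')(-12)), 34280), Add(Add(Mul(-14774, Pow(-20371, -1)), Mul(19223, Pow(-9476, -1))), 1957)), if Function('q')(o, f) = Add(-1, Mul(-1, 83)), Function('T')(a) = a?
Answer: Rational(31334082649229, 468533) ≈ 6.6877e+7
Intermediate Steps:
Function('q')(o, f) = -84 (Function('q')(o, f) = Add(-1, -83) = -84)
Mul(Add(Function('q')(Pow(Add(-74, 45), Rational(1, 2)), Function('T')(-12)), 34280), Add(Add(Mul(-14774, Pow(-20371, -1)), Mul(19223, Pow(-9476, -1))), 1957)) = Mul(Add(-84, 34280), Add(Add(Mul(-14774, Pow(-20371, -1)), Mul(19223, Pow(-9476, -1))), 1957)) = Mul(34196, Add(Add(Mul(-14774, Rational(-1, 20371)), Mul(19223, Rational(-1, 9476))), 1957)) = Mul(34196, Add(Add(Rational(14774, 20371), Rational(-19223, 9476)), 1957)) = Mul(34196, Add(Rational(-251593309, 193035596), 1957)) = Mul(34196, Rational(377519068063, 193035596)) = Rational(31334082649229, 468533)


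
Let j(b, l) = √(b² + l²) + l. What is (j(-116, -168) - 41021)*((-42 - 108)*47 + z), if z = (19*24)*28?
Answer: -235518702 + 22872*√2605 ≈ -2.3435e+8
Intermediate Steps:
j(b, l) = l + √(b² + l²)
z = 12768 (z = 456*28 = 12768)
(j(-116, -168) - 41021)*((-42 - 108)*47 + z) = ((-168 + √((-116)² + (-168)²)) - 41021)*((-42 - 108)*47 + 12768) = ((-168 + √(13456 + 28224)) - 41021)*(-150*47 + 12768) = ((-168 + √41680) - 41021)*(-7050 + 12768) = ((-168 + 4*√2605) - 41021)*5718 = (-41189 + 4*√2605)*5718 = -235518702 + 22872*√2605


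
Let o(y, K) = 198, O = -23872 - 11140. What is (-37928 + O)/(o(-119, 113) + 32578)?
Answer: -18235/8194 ≈ -2.2254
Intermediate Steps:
O = -35012
(-37928 + O)/(o(-119, 113) + 32578) = (-37928 - 35012)/(198 + 32578) = -72940/32776 = -72940*1/32776 = -18235/8194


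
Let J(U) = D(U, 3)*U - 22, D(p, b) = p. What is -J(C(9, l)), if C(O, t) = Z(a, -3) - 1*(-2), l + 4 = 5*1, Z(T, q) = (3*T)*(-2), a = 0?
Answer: 18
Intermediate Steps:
Z(T, q) = -6*T
l = 1 (l = -4 + 5*1 = -4 + 5 = 1)
C(O, t) = 2 (C(O, t) = -6*0 - 1*(-2) = 0 + 2 = 2)
J(U) = -22 + U**2 (J(U) = U*U - 22 = U**2 - 22 = -22 + U**2)
-J(C(9, l)) = -(-22 + 2**2) = -(-22 + 4) = -1*(-18) = 18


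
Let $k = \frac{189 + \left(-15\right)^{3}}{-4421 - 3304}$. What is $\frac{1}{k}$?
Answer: $\frac{2575}{1062} \approx 2.4247$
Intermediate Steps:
$k = \frac{1062}{2575}$ ($k = \frac{189 - 3375}{-7725} = \left(-3186\right) \left(- \frac{1}{7725}\right) = \frac{1062}{2575} \approx 0.41243$)
$\frac{1}{k} = \frac{1}{\frac{1062}{2575}} = \frac{2575}{1062}$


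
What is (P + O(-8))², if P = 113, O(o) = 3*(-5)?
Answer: 9604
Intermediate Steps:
O(o) = -15
(P + O(-8))² = (113 - 15)² = 98² = 9604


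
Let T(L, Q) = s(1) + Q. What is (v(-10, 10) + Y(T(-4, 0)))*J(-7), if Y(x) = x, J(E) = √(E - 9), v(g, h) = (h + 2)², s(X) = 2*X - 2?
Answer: 576*I ≈ 576.0*I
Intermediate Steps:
s(X) = -2 + 2*X
v(g, h) = (2 + h)²
J(E) = √(-9 + E)
T(L, Q) = Q (T(L, Q) = (-2 + 2*1) + Q = (-2 + 2) + Q = 0 + Q = Q)
(v(-10, 10) + Y(T(-4, 0)))*J(-7) = ((2 + 10)² + 0)*√(-9 - 7) = (12² + 0)*√(-16) = (144 + 0)*(4*I) = 144*(4*I) = 576*I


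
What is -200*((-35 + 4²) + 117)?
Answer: -19600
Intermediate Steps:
-200*((-35 + 4²) + 117) = -200*((-35 + 16) + 117) = -200*(-19 + 117) = -200*98 = -19600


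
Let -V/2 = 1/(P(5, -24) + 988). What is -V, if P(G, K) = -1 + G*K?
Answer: 2/867 ≈ 0.0023068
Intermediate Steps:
V = -2/867 (V = -2/((-1 + 5*(-24)) + 988) = -2/((-1 - 120) + 988) = -2/(-121 + 988) = -2/867 ≈ -0.0023068)
-V = -1*(-2/867) = 2/867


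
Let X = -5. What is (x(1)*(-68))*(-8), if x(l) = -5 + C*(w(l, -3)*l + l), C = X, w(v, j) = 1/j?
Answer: -13600/3 ≈ -4533.3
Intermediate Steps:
C = -5
x(l) = -5 - 10*l/3 (x(l) = -5 - 5*(l/(-3) + l) = -5 - 5*(-l/3 + l) = -5 - 10*l/3)
(x(1)*(-68))*(-8) = ((-5 - 10/3*1)*(-68))*(-8) = ((-5 - 10/3)*(-68))*(-8) = -25/3*(-68)*(-8) = (1700/3)*(-8) = -13600/3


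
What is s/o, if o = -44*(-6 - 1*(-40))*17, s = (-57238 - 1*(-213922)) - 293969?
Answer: 137285/25432 ≈ 5.3981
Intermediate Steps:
s = -137285 (s = (-57238 + 213922) - 293969 = 156684 - 293969 = -137285)
o = -25432 (o = -44*(-6 + 40)*17 = -44*34*17 = -1496*17 = -25432)
s/o = -137285/(-25432) = -137285*(-1/25432) = 137285/25432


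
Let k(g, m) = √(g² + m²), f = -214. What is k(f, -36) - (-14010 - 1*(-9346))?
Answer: 4664 + 2*√11773 ≈ 4881.0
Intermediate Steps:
k(f, -36) - (-14010 - 1*(-9346)) = √((-214)² + (-36)²) - (-14010 - 1*(-9346)) = √(45796 + 1296) - (-14010 + 9346) = √47092 - 1*(-4664) = 2*√11773 + 4664 = 4664 + 2*√11773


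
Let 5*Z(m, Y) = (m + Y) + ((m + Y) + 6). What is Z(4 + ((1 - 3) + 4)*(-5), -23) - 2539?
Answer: -12747/5 ≈ -2549.4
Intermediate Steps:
Z(m, Y) = 6/5 + 2*Y/5 + 2*m/5 (Z(m, Y) = ((m + Y) + ((m + Y) + 6))/5 = ((Y + m) + ((Y + m) + 6))/5 = ((Y + m) + (6 + Y + m))/5 = (6 + 2*Y + 2*m)/5 = 6/5 + 2*Y/5 + 2*m/5)
Z(4 + ((1 - 3) + 4)*(-5), -23) - 2539 = (6/5 + (2/5)*(-23) + 2*(4 + ((1 - 3) + 4)*(-5))/5) - 2539 = (6/5 - 46/5 + 2*(4 + (-2 + 4)*(-5))/5) - 2539 = (6/5 - 46/5 + 2*(4 + 2*(-5))/5) - 2539 = (6/5 - 46/5 + 2*(4 - 10)/5) - 2539 = (6/5 - 46/5 + (2/5)*(-6)) - 2539 = (6/5 - 46/5 - 12/5) - 2539 = -52/5 - 2539 = -12747/5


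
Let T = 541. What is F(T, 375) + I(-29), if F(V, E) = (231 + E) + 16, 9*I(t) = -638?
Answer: 4960/9 ≈ 551.11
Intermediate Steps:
I(t) = -638/9 (I(t) = (1/9)*(-638) = -638/9)
F(V, E) = 247 + E
F(T, 375) + I(-29) = (247 + 375) - 638/9 = 622 - 638/9 = 4960/9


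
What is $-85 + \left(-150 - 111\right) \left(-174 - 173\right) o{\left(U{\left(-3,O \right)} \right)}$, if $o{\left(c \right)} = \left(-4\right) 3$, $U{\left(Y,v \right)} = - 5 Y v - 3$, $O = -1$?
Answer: $-1086889$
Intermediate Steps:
$U{\left(Y,v \right)} = -3 - 5 Y v$ ($U{\left(Y,v \right)} = - 5 Y v - 3 = -3 - 5 Y v$)
$o{\left(c \right)} = -12$
$-85 + \left(-150 - 111\right) \left(-174 - 173\right) o{\left(U{\left(-3,O \right)} \right)} = -85 + \left(-150 - 111\right) \left(-174 - 173\right) \left(-12\right) = -85 + \left(-261\right) \left(-347\right) \left(-12\right) = -85 + 90567 \left(-12\right) = -85 - 1086804 = -1086889$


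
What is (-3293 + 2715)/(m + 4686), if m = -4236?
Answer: -289/225 ≈ -1.2844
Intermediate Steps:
(-3293 + 2715)/(m + 4686) = (-3293 + 2715)/(-4236 + 4686) = -578/450 = -578*1/450 = -289/225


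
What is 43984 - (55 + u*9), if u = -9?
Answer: 44010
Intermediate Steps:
43984 - (55 + u*9) = 43984 - (55 - 9*9) = 43984 - (55 - 81) = 43984 - 1*(-26) = 43984 + 26 = 44010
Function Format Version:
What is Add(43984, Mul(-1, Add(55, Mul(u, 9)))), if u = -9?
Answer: 44010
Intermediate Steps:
Add(43984, Mul(-1, Add(55, Mul(u, 9)))) = Add(43984, Mul(-1, Add(55, Mul(-9, 9)))) = Add(43984, Mul(-1, Add(55, -81))) = Add(43984, Mul(-1, -26)) = Add(43984, 26) = 44010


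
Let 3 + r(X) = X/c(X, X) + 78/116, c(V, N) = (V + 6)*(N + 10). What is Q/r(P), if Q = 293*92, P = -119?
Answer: -19256989016/1669697 ≈ -11533.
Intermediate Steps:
Q = 26956
c(V, N) = (6 + V)*(10 + N)
r(X) = -135/58 + X/(60 + X**2 + 16*X) (r(X) = -3 + (X/(60 + 6*X + 10*X + X*X) + 78/116) = -3 + (X/(60 + 6*X + 10*X + X**2) + 78*(1/116)) = -3 + (X/(60 + X**2 + 16*X) + 39/58) = -3 + (39/58 + X/(60 + X**2 + 16*X)) = -135/58 + X/(60 + X**2 + 16*X))
Q/r(P) = 26956/(((-8100 - 2102*(-119) - 135*(-119)**2)/(58*(60 + (-119)**2 + 16*(-119))))) = 26956/(((-8100 + 250138 - 135*14161)/(58*(60 + 14161 - 1904)))) = 26956/(((1/58)*(-8100 + 250138 - 1911735)/12317)) = 26956/(((1/58)*(1/12317)*(-1669697))) = 26956/(-1669697/714386) = 26956*(-714386/1669697) = -19256989016/1669697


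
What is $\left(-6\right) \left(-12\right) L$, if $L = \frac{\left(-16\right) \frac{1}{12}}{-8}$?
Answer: $12$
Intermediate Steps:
$L = \frac{1}{6}$ ($L = \left(-16\right) \frac{1}{12} \left(- \frac{1}{8}\right) = \left(- \frac{4}{3}\right) \left(- \frac{1}{8}\right) = \frac{1}{6} \approx 0.16667$)
$\left(-6\right) \left(-12\right) L = \left(-6\right) \left(-12\right) \frac{1}{6} = 72 \cdot \frac{1}{6} = 12$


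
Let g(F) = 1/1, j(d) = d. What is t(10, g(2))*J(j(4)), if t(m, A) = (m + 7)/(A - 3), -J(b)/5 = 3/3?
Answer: 85/2 ≈ 42.500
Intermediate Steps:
g(F) = 1
J(b) = -5 (J(b) = -15/3 = -5*1 = -5)
t(m, A) = (7 + m)/(-3 + A)
t(10, g(2))*J(j(4)) = ((7 + 10)/(-3 + 1))*(-5) = (17/(-2))*(-5) = -½*17*(-5) = -17/2*(-5) = 85/2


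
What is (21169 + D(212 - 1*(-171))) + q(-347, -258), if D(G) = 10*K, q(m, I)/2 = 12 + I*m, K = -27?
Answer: 199975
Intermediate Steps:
q(m, I) = 24 + 2*I*m (q(m, I) = 2*(12 + I*m) = 24 + 2*I*m)
D(G) = -270 (D(G) = 10*(-27) = -270)
(21169 + D(212 - 1*(-171))) + q(-347, -258) = (21169 - 270) + (24 + 2*(-258)*(-347)) = 20899 + (24 + 179052) = 20899 + 179076 = 199975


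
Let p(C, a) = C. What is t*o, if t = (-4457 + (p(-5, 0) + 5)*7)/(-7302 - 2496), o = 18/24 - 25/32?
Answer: -4457/313536 ≈ -0.014215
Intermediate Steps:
o = -1/32 (o = 18*(1/24) - 25*1/32 = ¾ - 25/32 = -1/32 ≈ -0.031250)
t = 4457/9798 (t = (-4457 + (-5 + 5)*7)/(-7302 - 2496) = (-4457 + 0*7)/(-9798) = (-4457 + 0)*(-1/9798) = -4457*(-1/9798) = 4457/9798 ≈ 0.45489)
t*o = (4457/9798)*(-1/32) = -4457/313536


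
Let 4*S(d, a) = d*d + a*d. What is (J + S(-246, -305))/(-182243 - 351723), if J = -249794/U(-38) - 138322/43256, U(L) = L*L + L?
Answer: -512476854567/8118677503544 ≈ -0.063123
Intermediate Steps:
U(L) = L + L² (U(L) = L² + L = L + L²)
J = -2749892499/15204484 (J = -249794*(-1/(38*(1 - 38))) - 138322/43256 = -249794/((-38*(-37))) - 138322*1/43256 = -249794/1406 - 69161/21628 = -249794*1/1406 - 69161/21628 = -124897/703 - 69161/21628 = -2749892499/15204484 ≈ -180.86)
S(d, a) = d²/4 + a*d/4 (S(d, a) = (d*d + a*d)/4 = (d² + a*d)/4 = d²/4 + a*d/4)
(J + S(-246, -305))/(-182243 - 351723) = (-2749892499/15204484 + (¼)*(-246)*(-305 - 246))/(-182243 - 351723) = (-2749892499/15204484 + (¼)*(-246)*(-551))/(-533966) = (-2749892499/15204484 + 67773/2)*(-1/533966) = (512476854567/15204484)*(-1/533966) = -512476854567/8118677503544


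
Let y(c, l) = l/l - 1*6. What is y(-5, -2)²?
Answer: 25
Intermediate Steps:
y(c, l) = -5 (y(c, l) = 1 - 6 = -5)
y(-5, -2)² = (-5)² = 25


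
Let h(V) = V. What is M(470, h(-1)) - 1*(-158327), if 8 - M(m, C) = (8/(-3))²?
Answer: 1424951/9 ≈ 1.5833e+5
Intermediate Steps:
M(m, C) = 8/9 (M(m, C) = 8 - (8/(-3))² = 8 - (8*(-⅓))² = 8 - (-8/3)² = 8 - 1*64/9 = 8 - 64/9 = 8/9)
M(470, h(-1)) - 1*(-158327) = 8/9 - 1*(-158327) = 8/9 + 158327 = 1424951/9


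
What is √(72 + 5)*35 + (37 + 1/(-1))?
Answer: 36 + 35*√77 ≈ 343.12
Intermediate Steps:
√(72 + 5)*35 + (37 + 1/(-1)) = √77*35 + (37 - 1) = 35*√77 + 36 = 36 + 35*√77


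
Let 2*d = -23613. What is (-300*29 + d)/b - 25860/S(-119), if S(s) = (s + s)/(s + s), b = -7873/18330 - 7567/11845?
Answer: -13444406445/2017033 ≈ -6665.4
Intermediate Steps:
d = -23613/2 (d = (½)*(-23613) = -23613/2 ≈ -11807.)
b = -2017033/1887990 (b = -7873*1/18330 - 7567*1/11845 = -7873/18330 - 329/515 = -2017033/1887990 ≈ -1.0683)
S(s) = 1 (S(s) = (2*s)/((2*s)) = (2*s)*(1/(2*s)) = 1)
(-300*29 + d)/b - 25860/S(-119) = (-300*29 - 23613/2)/(-2017033/1887990) - 25860/1 = (-8700 - 23613/2)*(-1887990/2017033) - 25860*1 = -41013/2*(-1887990/2017033) - 25860 = 38716066935/2017033 - 25860 = -13444406445/2017033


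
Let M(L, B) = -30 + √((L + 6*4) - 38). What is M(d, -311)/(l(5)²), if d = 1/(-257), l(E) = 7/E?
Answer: -750/49 + 25*I*√924943/12593 ≈ -15.306 + 1.9093*I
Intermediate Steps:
d = -1/257 ≈ -0.0038911
M(L, B) = -30 + √(-14 + L) (M(L, B) = -30 + √((L + 24) - 38) = -30 + √((24 + L) - 38) = -30 + √(-14 + L))
M(d, -311)/(l(5)²) = (-30 + √(-14 - 1/257))/((7/5)²) = (-30 + √(-3599/257))/((7*(⅕))²) = (-30 + I*√924943/257)/((7/5)²) = (-30 + I*√924943/257)/(49/25) = (-30 + I*√924943/257)*(25/49) = -750/49 + 25*I*√924943/12593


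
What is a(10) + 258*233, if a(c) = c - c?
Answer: 60114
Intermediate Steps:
a(c) = 0
a(10) + 258*233 = 0 + 258*233 = 0 + 60114 = 60114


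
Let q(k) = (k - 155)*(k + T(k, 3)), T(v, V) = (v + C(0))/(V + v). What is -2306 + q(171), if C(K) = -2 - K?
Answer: 38762/87 ≈ 445.54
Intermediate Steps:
T(v, V) = (-2 + v)/(V + v) (T(v, V) = (v + (-2 - 1*0))/(V + v) = (v + (-2 + 0))/(V + v) = (v - 2)/(V + v) = (-2 + v)/(V + v))
q(k) = (-155 + k)*(k + (-2 + k)/(3 + k)) (q(k) = (k - 155)*(k + (-2 + k)/(3 + k)) = (-155 + k)*(k + (-2 + k)/(3 + k)))
-2306 + q(171) = -2306 + (310 + 171³ - 622*171 - 151*171²)/(3 + 171) = -2306 + (310 + 5000211 - 106362 - 151*29241)/174 = -2306 + (310 + 5000211 - 106362 - 4415391)/174 = -2306 + (1/174)*478768 = -2306 + 239384/87 = 38762/87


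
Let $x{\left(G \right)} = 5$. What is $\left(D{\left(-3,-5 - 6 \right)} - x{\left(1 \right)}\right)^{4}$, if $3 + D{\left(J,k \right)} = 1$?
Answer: $2401$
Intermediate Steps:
$D{\left(J,k \right)} = -2$ ($D{\left(J,k \right)} = -3 + 1 = -2$)
$\left(D{\left(-3,-5 - 6 \right)} - x{\left(1 \right)}\right)^{4} = \left(-2 - 5\right)^{4} = \left(-7\right)^{4} = 2401$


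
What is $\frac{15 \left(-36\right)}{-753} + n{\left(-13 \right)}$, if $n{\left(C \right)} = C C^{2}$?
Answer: $- \frac{551267}{251} \approx -2196.3$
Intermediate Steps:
$n{\left(C \right)} = C^{3}$
$\frac{15 \left(-36\right)}{-753} + n{\left(-13 \right)} = \frac{15 \left(-36\right)}{-753} + \left(-13\right)^{3} = \left(-540\right) \left(- \frac{1}{753}\right) - 2197 = \frac{180}{251} - 2197 = - \frac{551267}{251}$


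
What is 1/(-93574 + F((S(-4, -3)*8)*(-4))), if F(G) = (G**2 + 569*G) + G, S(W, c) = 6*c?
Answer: 1/566522 ≈ 1.7652e-6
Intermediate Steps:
F(G) = G**2 + 570*G
1/(-93574 + F((S(-4, -3)*8)*(-4))) = 1/(-93574 + (((6*(-3))*8)*(-4))*(570 + ((6*(-3))*8)*(-4))) = 1/(-93574 + (-18*8*(-4))*(570 - 18*8*(-4))) = 1/(-93574 + (-144*(-4))*(570 - 144*(-4))) = 1/(-93574 + 576*(570 + 576)) = 1/(-93574 + 576*1146) = 1/(-93574 + 660096) = 1/566522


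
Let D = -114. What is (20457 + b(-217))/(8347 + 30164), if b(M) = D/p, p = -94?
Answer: 320512/603339 ≈ 0.53123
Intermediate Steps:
b(M) = 57/47 (b(M) = -114/(-94) = -114*(-1/94) = 57/47)
(20457 + b(-217))/(8347 + 30164) = (20457 + 57/47)/(8347 + 30164) = (961536/47)/38511 = (961536/47)*(1/38511) = 320512/603339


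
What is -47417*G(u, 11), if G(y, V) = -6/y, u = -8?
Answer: -142251/4 ≈ -35563.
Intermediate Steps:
-47417*G(u, 11) = -(-284502)/(-8) = -(-284502)*(-1)/8 = -47417*3/4 = -142251/4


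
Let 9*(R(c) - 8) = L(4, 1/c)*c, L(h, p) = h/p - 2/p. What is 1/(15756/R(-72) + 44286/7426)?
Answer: 1076770/21046977 ≈ 0.051160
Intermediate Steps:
L(h, p) = -2/p + h/p
R(c) = 8 + 2*c²/9 (R(c) = 8 + (((-2 + 4)/(1/c))*c)/9 = 8 + ((c*2)*c)/9 = 8 + ((2*c)*c)/9 = 8 + (2*c²)/9 = 8 + 2*c²/9)
1/(15756/R(-72) + 44286/7426) = 1/(15756/(8 + (2/9)*(-72)²) + 44286/7426) = 1/(15756/(8 + (2/9)*5184) + 44286*(1/7426)) = 1/(15756/(8 + 1152) + 22143/3713) = 1/(15756/1160 + 22143/3713) = 1/(15756*(1/1160) + 22143/3713) = 1/(3939/290 + 22143/3713) = 1/(21046977/1076770) = 1076770/21046977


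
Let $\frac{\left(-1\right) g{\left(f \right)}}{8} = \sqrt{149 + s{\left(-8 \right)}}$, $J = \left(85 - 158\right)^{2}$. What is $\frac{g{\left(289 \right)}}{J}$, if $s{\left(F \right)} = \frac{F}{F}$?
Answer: $- \frac{40 \sqrt{6}}{5329} \approx -0.018386$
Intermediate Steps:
$s{\left(F \right)} = 1$
$J = 5329$ ($J = \left(-73\right)^{2} = 5329$)
$g{\left(f \right)} = - 40 \sqrt{6}$ ($g{\left(f \right)} = - 8 \sqrt{149 + 1} = - 8 \sqrt{150} = - 8 \cdot 5 \sqrt{6} = - 40 \sqrt{6}$)
$\frac{g{\left(289 \right)}}{J} = \frac{\left(-40\right) \sqrt{6}}{5329} = - 40 \sqrt{6} \cdot \frac{1}{5329} = - \frac{40 \sqrt{6}}{5329}$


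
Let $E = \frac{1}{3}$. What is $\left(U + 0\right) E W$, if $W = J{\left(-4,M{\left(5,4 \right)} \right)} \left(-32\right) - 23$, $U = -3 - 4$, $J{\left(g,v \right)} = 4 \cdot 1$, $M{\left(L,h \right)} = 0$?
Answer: $\frac{1057}{3} \approx 352.33$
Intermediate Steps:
$J{\left(g,v \right)} = 4$
$E = \frac{1}{3} \approx 0.33333$
$U = -7$
$W = -151$ ($W = 4 \left(-32\right) - 23 = -128 - 23 = -151$)
$\left(U + 0\right) E W = \left(-7 + 0\right) \frac{1}{3} \left(-151\right) = \left(-7\right) \frac{1}{3} \left(-151\right) = \left(- \frac{7}{3}\right) \left(-151\right) = \frac{1057}{3}$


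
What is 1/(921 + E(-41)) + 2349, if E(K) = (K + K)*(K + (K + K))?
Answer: 25855444/11007 ≈ 2349.0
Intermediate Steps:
E(K) = 6*K**2 (E(K) = (2*K)*(K + 2*K) = (2*K)*(3*K) = 6*K**2)
1/(921 + E(-41)) + 2349 = 1/(921 + 6*(-41)**2) + 2349 = 1/(921 + 6*1681) + 2349 = 1/(921 + 10086) + 2349 = 1/11007 + 2349 = 25855444/11007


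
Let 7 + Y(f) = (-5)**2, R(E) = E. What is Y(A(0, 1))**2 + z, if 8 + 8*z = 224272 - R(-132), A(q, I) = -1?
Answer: 56747/2 ≈ 28374.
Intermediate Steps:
Y(f) = 18 (Y(f) = -7 + (-5)**2 = -7 + 25 = 18)
z = 56099/2 (z = -1 + (224272 - (-132))/8 = -1 + (224272 - 1*(-132))/8 = -1 + (224272 + 132)/8 = -1 + (1/8)*224404 = -1 + 56101/2 = 56099/2 ≈ 28050.)
Y(A(0, 1))**2 + z = 18**2 + 56099/2 = 324 + 56099/2 = 56747/2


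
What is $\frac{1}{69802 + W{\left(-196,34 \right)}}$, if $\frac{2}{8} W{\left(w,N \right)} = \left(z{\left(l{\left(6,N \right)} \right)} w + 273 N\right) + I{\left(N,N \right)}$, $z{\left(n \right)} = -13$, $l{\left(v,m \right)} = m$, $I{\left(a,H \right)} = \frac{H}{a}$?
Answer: $\frac{1}{117126} \approx 8.5378 \cdot 10^{-6}$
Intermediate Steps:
$W{\left(w,N \right)} = 4 - 52 w + 1092 N$ ($W{\left(w,N \right)} = 4 \left(\left(- 13 w + 273 N\right) + \frac{N}{N}\right) = 4 \left(\left(- 13 w + 273 N\right) + 1\right) = 4 \left(1 - 13 w + 273 N\right) = 4 - 52 w + 1092 N$)
$\frac{1}{69802 + W{\left(-196,34 \right)}} = \frac{1}{69802 + \left(4 - -10192 + 1092 \cdot 34\right)} = \frac{1}{69802 + \left(4 + 10192 + 37128\right)} = \frac{1}{69802 + 47324} = \frac{1}{117126}$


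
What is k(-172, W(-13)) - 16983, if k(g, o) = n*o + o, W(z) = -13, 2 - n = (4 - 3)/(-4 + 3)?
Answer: -17035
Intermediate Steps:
n = 3 (n = 2 - (4 - 3)/(-4 + 3) = 2 - 1/(-1) = 2 - (-1) = 2 - 1*(-1) = 2 + 1 = 3)
k(g, o) = 4*o (k(g, o) = 3*o + o = 4*o)
k(-172, W(-13)) - 16983 = 4*(-13) - 16983 = -52 - 16983 = -17035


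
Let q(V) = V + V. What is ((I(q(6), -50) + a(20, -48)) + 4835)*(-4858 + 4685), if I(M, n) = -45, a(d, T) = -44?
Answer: -821058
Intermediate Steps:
q(V) = 2*V
((I(q(6), -50) + a(20, -48)) + 4835)*(-4858 + 4685) = ((-45 - 44) + 4835)*(-4858 + 4685) = (-89 + 4835)*(-173) = 4746*(-173) = -821058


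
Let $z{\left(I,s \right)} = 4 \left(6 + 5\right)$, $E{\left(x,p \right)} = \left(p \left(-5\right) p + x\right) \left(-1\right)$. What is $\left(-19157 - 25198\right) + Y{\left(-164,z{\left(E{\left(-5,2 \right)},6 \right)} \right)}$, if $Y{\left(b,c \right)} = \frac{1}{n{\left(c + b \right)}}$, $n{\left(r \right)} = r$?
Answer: $- \frac{5322601}{120} \approx -44355.0$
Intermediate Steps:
$E{\left(x,p \right)} = - x + 5 p^{2}$ ($E{\left(x,p \right)} = \left(- 5 p p + x\right) \left(-1\right) = \left(- 5 p^{2} + x\right) \left(-1\right) = \left(x - 5 p^{2}\right) \left(-1\right) = - x + 5 p^{2}$)
$z{\left(I,s \right)} = 44$ ($z{\left(I,s \right)} = 4 \cdot 11 = 44$)
$Y{\left(b,c \right)} = \frac{1}{b + c}$ ($Y{\left(b,c \right)} = \frac{1}{c + b} = \frac{1}{b + c}$)
$\left(-19157 - 25198\right) + Y{\left(-164,z{\left(E{\left(-5,2 \right)},6 \right)} \right)} = \left(-19157 - 25198\right) + \frac{1}{-164 + 44} = -44355 + \frac{1}{-120} = -44355 - \frac{1}{120} = - \frac{5322601}{120}$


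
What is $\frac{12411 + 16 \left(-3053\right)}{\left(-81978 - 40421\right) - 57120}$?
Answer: $\frac{36437}{179519} \approx 0.20297$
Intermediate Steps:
$\frac{12411 + 16 \left(-3053\right)}{\left(-81978 - 40421\right) - 57120} = \frac{12411 - 48848}{-122399 - 57120} = - \frac{36437}{-179519} = \left(-36437\right) \left(- \frac{1}{179519}\right) = \frac{36437}{179519}$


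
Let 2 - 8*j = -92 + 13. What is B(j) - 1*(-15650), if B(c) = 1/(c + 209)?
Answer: 27434458/1753 ≈ 15650.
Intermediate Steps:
j = 81/8 (j = 1/4 - (-92 + 13)/8 = 1/4 - 1/8*(-79) = 1/4 + 79/8 = 81/8 ≈ 10.125)
B(c) = 1/(209 + c)
B(j) - 1*(-15650) = 1/(209 + 81/8) - 1*(-15650) = 1/(1753/8) + 15650 = 8/1753 + 15650 = 27434458/1753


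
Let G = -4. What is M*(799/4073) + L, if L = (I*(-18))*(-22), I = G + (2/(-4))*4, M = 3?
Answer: -9675051/4073 ≈ -2375.4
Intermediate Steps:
I = -6 (I = -4 + (2/(-4))*4 = -4 + (2*(-¼))*4 = -4 - ½*4 = -4 - 2 = -6)
L = -2376 (L = -6*(-18)*(-22) = 108*(-22) = -2376)
M*(799/4073) + L = 3*(799/4073) - 2376 = 2397/4073 - 2376 = -9675051/4073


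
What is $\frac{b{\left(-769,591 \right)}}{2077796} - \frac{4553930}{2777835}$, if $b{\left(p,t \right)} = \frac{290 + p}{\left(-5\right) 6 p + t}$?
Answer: $- \frac{14925575841588403}{9104397020048484} \approx -1.6394$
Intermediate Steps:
$b{\left(p,t \right)} = \frac{290 + p}{t - 30 p}$ ($b{\left(p,t \right)} = \frac{290 + p}{- 30 p + t} = \frac{290 + p}{t - 30 p}$)
$\frac{b{\left(-769,591 \right)}}{2077796} - \frac{4553930}{2777835} = \frac{\frac{1}{\left(-1\right) 591 + 30 \left(-769\right)} \left(-290 - -769\right)}{2077796} - \frac{4553930}{2777835} = \frac{-290 + 769}{-591 - 23070} \cdot \frac{1}{2077796} - \frac{910786}{555567} = \frac{1}{-23661} \cdot 479 \cdot \frac{1}{2077796} - \frac{910786}{555567} = \left(- \frac{1}{23661}\right) 479 \cdot \frac{1}{2077796} - \frac{910786}{555567} = \left(- \frac{479}{23661}\right) \frac{1}{2077796} - \frac{910786}{555567} = - \frac{479}{49162731156} - \frac{910786}{555567} = - \frac{14925575841588403}{9104397020048484}$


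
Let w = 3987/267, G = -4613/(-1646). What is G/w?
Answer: 410557/2187534 ≈ 0.18768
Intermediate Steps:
G = 4613/1646 (G = -4613*(-1/1646) = 4613/1646 ≈ 2.8026)
w = 1329/89 (w = 3987*(1/267) = 1329/89 ≈ 14.933)
G/w = 4613/(1646*(1329/89)) = (4613/1646)*(89/1329) = 410557/2187534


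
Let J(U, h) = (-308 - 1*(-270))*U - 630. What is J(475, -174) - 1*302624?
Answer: -321304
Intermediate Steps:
J(U, h) = -630 - 38*U (J(U, h) = (-308 + 270)*U - 630 = -38*U - 630 = -630 - 38*U)
J(475, -174) - 1*302624 = (-630 - 38*475) - 1*302624 = (-630 - 18050) - 302624 = -18680 - 302624 = -321304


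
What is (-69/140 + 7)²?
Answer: 829921/19600 ≈ 42.343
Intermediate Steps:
(-69/140 + 7)² = (911/140)² = 829921/19600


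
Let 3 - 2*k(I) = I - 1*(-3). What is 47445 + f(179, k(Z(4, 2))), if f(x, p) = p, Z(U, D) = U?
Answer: 47443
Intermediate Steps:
k(I) = -I/2 (k(I) = 3/2 - (I - 1*(-3))/2 = 3/2 - (I + 3)/2 = 3/2 - (3 + I)/2 = 3/2 + (-3/2 - I/2) = -I/2)
47445 + f(179, k(Z(4, 2))) = 47445 - ½*4 = 47445 - 2 = 47443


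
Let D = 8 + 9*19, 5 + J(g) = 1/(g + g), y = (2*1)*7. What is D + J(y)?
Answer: 4873/28 ≈ 174.04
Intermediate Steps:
y = 14 (y = 2*7 = 14)
J(g) = -5 + 1/(2*g) (J(g) = -5 + 1/(g + g) = -5 + 1/(2*g))
D = 179 (D = 8 + 171 = 179)
D + J(y) = 179 + (-5 + (½)/14) = 179 + (-5 + (½)*(1/14)) = 179 + (-5 + 1/28) = 179 - 139/28 = 4873/28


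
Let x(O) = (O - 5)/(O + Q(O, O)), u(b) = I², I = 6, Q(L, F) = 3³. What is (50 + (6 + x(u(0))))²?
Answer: 12666481/3969 ≈ 3191.4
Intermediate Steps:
Q(L, F) = 27
u(b) = 36 (u(b) = 6² = 36)
x(O) = (-5 + O)/(27 + O) (x(O) = (O - 5)/(O + 27) = (-5 + O)/(27 + O))
(50 + (6 + x(u(0))))² = (50 + (6 + (-5 + 36)/(27 + 36)))² = (50 + (6 + 31/63))² = (50 + 409/63)² = (3559/63)² = 12666481/3969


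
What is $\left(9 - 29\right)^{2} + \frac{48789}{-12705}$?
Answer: $\frac{1677737}{4235} \approx 396.16$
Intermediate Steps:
$\left(9 - 29\right)^{2} + \frac{48789}{-12705} = \left(-20\right)^{2} + 48789 \left(- \frac{1}{12705}\right) = 400 - \frac{16263}{4235} = \frac{1677737}{4235}$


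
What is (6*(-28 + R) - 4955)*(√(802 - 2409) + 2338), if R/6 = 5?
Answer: -11556734 - 4943*I*√1607 ≈ -1.1557e+7 - 1.9815e+5*I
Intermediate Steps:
R = 30 (R = 6*5 = 30)
(6*(-28 + R) - 4955)*(√(802 - 2409) + 2338) = (6*(-28 + 30) - 4955)*(√(802 - 2409) + 2338) = (6*2 - 4955)*(√(-1607) + 2338) = (12 - 4955)*(I*√1607 + 2338) = -4943*(2338 + I*√1607) = -11556734 - 4943*I*√1607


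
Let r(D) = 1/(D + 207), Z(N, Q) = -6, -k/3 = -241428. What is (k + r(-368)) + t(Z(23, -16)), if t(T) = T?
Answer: 116608757/161 ≈ 7.2428e+5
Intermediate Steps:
k = 724284 (k = -3*(-241428) = 724284)
r(D) = 1/(207 + D)
(k + r(-368)) + t(Z(23, -16)) = (724284 + 1/(207 - 368)) - 6 = (724284 + 1/(-161)) - 6 = (724284 - 1/161) - 6 = 116609723/161 - 6 = 116608757/161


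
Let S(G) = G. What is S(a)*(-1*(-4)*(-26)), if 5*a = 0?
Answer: 0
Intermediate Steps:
a = 0 (a = (⅕)*0 = 0)
S(a)*(-1*(-4)*(-26)) = 0*(-1*(-4)*(-26)) = 0*(4*(-26)) = 0*(-104) = 0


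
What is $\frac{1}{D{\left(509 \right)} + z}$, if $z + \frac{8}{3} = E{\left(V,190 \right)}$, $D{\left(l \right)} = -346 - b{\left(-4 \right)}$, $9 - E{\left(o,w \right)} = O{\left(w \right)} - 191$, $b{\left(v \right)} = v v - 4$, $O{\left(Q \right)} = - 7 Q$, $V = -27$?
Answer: $\frac{3}{3508} \approx 0.00085519$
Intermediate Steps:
$b{\left(v \right)} = -4 + v^{2}$ ($b{\left(v \right)} = v^{2} - 4 = -4 + v^{2}$)
$E{\left(o,w \right)} = 200 + 7 w$ ($E{\left(o,w \right)} = 9 - \left(- 7 w - 191\right) = 9 - \left(-191 - 7 w\right) = 9 + \left(191 + 7 w\right) = 200 + 7 w$)
$D{\left(l \right)} = -358$ ($D{\left(l \right)} = -346 - \left(-4 + \left(-4\right)^{2}\right) = -346 - \left(-4 + 16\right) = -346 - 12 = -358$)
$z = \frac{4582}{3}$ ($z = - \frac{8}{3} + \left(200 + 7 \cdot 190\right) = - \frac{8}{3} + \left(200 + 1330\right) = - \frac{8}{3} + 1530 = \frac{4582}{3} \approx 1527.3$)
$\frac{1}{D{\left(509 \right)} + z} = \frac{1}{-358 + \frac{4582}{3}} = \frac{1}{\frac{3508}{3}} = \frac{3}{3508}$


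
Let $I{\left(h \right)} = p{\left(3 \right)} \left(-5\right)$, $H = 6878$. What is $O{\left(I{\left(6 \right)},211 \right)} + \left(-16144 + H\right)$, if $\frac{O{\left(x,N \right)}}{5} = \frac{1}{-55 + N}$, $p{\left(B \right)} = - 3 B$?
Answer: $- \frac{1445491}{156} \approx -9266.0$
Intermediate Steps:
$I{\left(h \right)} = 45$ ($I{\left(h \right)} = \left(-3\right) 3 \left(-5\right) = \left(-9\right) \left(-5\right) = 45$)
$O{\left(x,N \right)} = \frac{5}{-55 + N}$
$O{\left(I{\left(6 \right)},211 \right)} + \left(-16144 + H\right) = \frac{5}{-55 + 211} + \left(-16144 + 6878\right) = \frac{5}{156} - 9266 = - \frac{1445491}{156}$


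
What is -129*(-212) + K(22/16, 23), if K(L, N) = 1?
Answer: 27349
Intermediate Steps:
-129*(-212) + K(22/16, 23) = -129*(-212) + 1 = 27348 + 1 = 27349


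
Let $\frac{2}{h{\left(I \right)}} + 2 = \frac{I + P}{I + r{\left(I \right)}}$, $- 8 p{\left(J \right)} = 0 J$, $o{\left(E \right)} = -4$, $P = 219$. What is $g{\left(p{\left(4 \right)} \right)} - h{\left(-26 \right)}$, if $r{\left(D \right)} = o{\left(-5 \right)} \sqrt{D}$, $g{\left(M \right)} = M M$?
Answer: $\frac{14404}{61689} + \frac{1544 i \sqrt{26}}{61689} \approx 0.23349 + 0.12762 i$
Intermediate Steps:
$p{\left(J \right)} = 0$ ($p{\left(J \right)} = - \frac{0 J}{8} = \left(- \frac{1}{8}\right) 0 = 0$)
$g{\left(M \right)} = M^{2}$
$r{\left(D \right)} = - 4 \sqrt{D}$
$h{\left(I \right)} = \frac{2}{-2 + \frac{219 + I}{I - 4 \sqrt{I}}}$ ($h{\left(I \right)} = \frac{2}{-2 + \frac{I + 219}{I - 4 \sqrt{I}}} = \frac{2}{-2 + \frac{219 + I}{I - 4 \sqrt{I}}}$)
$g{\left(p{\left(4 \right)} \right)} - h{\left(-26 \right)} = 0^{2} - \frac{2 \left(\left(-1\right) \left(-26\right) + 4 \sqrt{-26}\right)}{-219 - 26 - 8 \sqrt{-26}} = 0 - \frac{2 \left(26 + 4 i \sqrt{26}\right)}{-219 - 26 - 8 i \sqrt{26}} = 0 - \frac{2 \left(26 + 4 i \sqrt{26}\right)}{-245 - 8 i \sqrt{26}} = - \frac{2 \left(26 + 4 i \sqrt{26}\right)}{-245 - 8 i \sqrt{26}}$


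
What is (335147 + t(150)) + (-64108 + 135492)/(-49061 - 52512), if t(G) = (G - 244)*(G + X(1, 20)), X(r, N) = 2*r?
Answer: 32590539823/101573 ≈ 3.2086e+5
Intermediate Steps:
t(G) = (-244 + G)*(2 + G) (t(G) = (G - 244)*(G + 2*1) = (-244 + G)*(G + 2) = (-244 + G)*(2 + G))
(335147 + t(150)) + (-64108 + 135492)/(-49061 - 52512) = (335147 + (-488 + 150² - 242*150)) + (-64108 + 135492)/(-49061 - 52512) = (335147 + (-488 + 22500 - 36300)) + 71384/(-101573) = (335147 - 14288) + 71384*(-1/101573) = 320859 - 71384/101573 = 32590539823/101573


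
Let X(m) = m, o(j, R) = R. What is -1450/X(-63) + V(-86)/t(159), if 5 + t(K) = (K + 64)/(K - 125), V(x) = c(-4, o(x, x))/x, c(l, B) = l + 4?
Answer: 1450/63 ≈ 23.016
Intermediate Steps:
c(l, B) = 4 + l
V(x) = 0 (V(x) = (4 - 4)/x = 0/x = 0)
t(K) = -5 + (64 + K)/(-125 + K) (t(K) = -5 + (K + 64)/(K - 125) = -5 + (64 + K)/(-125 + K))
-1450/X(-63) + V(-86)/t(159) = -1450/(-63) + 0/(((689 - 4*159)/(-125 + 159))) = -1450*(-1/63) + 0/(((689 - 636)/34)) = 1450/63 + 0/(((1/34)*53)) = 1450/63 + 0/(53/34) = 1450/63 + 0*(34/53) = 1450/63 + 0 = 1450/63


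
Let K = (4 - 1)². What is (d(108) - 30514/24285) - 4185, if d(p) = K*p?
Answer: -78058219/24285 ≈ -3214.3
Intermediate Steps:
K = 9 (K = 3² = 9)
d(p) = 9*p
(d(108) - 30514/24285) - 4185 = (9*108 - 30514/24285) - 4185 = (972 - 30514*1/24285) - 4185 = (972 - 30514/24285) - 4185 = 23574506/24285 - 4185 = -78058219/24285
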